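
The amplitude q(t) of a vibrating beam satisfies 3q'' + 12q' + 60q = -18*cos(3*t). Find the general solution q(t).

q = -72*sin(3*t)/265 - 66*cos(3*t)/265 + C1*cos(4*t)*exp(-2*t) + C2*exp(-2*t)*sin(4*t)

Divide through by 3: q'' + 4q' + 20q = -6*cos(3*t).
Characteristic equation r² + 4r + 20 = 0 has discriminant (4)² - 4·(20) = -64 < 0, so r = -2 ± 4i.
Hence q_h = C1*cos(4*t)*exp(-2*t) + C2*exp(-2*t)*sin(4*t).
Try q_p = A*cos(3*t) + B*sin(3*t). Substituting and equating the coefficients of cos(3t) and sin(3t) gives A = -66/265, B = -72/265, so q_p = -72*sin(3*t)/265 - 66*cos(3*t)/265.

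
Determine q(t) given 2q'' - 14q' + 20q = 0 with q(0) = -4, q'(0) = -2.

Divide through by 2: q'' - 7q' + 10q = 0.
Characteristic equation r² - 7r + 10 = 0 factors as (r - 5)(r - 2) = 0, so r = 5, 2.
Hence q_h = C1*exp(5*t) + C2*exp(2*t).
Apply the initial conditions: q(0) = C1 + C2 = -4 and q'(0) = 2*C2 + 5*C1 = -2. Solving gives C1 = 2, C2 = -6.

q = -6*exp(2*t) + 2*exp(5*t)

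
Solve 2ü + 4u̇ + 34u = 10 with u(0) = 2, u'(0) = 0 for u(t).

u = 5/17 + 29*cos(4*t)*exp(-t)/17 + 29*exp(-t)*sin(4*t)/68

Divide through by 2: u'' + 2u' + 17u = 5.
Characteristic equation r² + 2r + 17 = 0 has discriminant (2)² - 4·(17) = -64 < 0, so r = -1 ± 4i.
Hence u_h = C1*cos(4*t)*exp(-t) + C2*exp(-t)*sin(4*t).
For the particular solution try u_p = A0. Substituting and matching coefficients of each power of t gives A0 = 5/17, so u_p = 5/17.
General solution: u = 5/17 + C1*cos(4*t)*exp(-t) + C2*exp(-t)*sin(4*t).
Apply the initial conditions: u(0) = 5/17 + C1 = 2 and u'(0) = -C1 + 4*C2 = 0. Solving gives C1 = 29/17, C2 = 29/68.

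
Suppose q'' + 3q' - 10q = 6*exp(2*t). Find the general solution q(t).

Characteristic equation r² + 3r - 10 = 0 factors as (r - 2)(r + 5) = 0, so r = 2, -5.
Hence q_h = C1*exp(2*t) + C2*exp(-5*t).
Since exp(2*t) solves the homogeneous equation (r = 2 is a root of multiplicity 1), multiply the trial by t. Try q_p = A*t*exp(2*t). Substituting into the equation and dividing by exp(2*t) gives A = 6/7, so q_p = 6*t*exp(2*t)/7.

q = C1*exp(2*t) + C2*exp(-5*t) + 6*t*exp(2*t)/7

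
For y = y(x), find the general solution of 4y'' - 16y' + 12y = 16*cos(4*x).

Divide through by 4: y'' - 4y' + 3y = 4*cos(4*x).
Characteristic equation r² - 4r + 3 = 0 factors as (r - 3)(r - 1) = 0, so r = 3, 1.
Hence y_h = C1*exp(3*x) + C2*exp(x).
Try y_p = A*cos(4*x) + B*sin(4*x). Substituting and equating the coefficients of cos(4x) and sin(4x) gives A = -52/425, B = -64/425, so y_p = -64*sin(4*x)/425 - 52*cos(4*x)/425.

y = -64*sin(4*x)/425 - 52*cos(4*x)/425 + C1*exp(3*x) + C2*exp(x)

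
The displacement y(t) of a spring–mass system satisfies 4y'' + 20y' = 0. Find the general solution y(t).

Divide through by 4: y'' + 5y' = 0.
Characteristic equation r² + 5r = 0 factors as (r + 5)r = 0, so r = -5, 0.
Hence y_h = C1*exp(-5*t) + C2.

y = C2 + C1*exp(-5*t)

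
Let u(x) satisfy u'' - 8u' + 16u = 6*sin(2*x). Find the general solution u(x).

Characteristic equation r² - 8r + 16 = 0 has discriminant (-8)² - 4·(16) = 0, so r = 4 is a repeated root.
Hence u_h = (C1 + C2*x)*exp(4*x).
Try u_p = A*cos(2*x) + B*sin(2*x). Substituting and equating the coefficients of cos(2x) and sin(2x) gives A = 6/25, B = 9/50, so u_p = 6*cos(2*x)/25 + 9*sin(2*x)/50.

u = 6*cos(2*x)/25 + 9*sin(2*x)/50 + C1*exp(4*x) + C2*x*exp(4*x)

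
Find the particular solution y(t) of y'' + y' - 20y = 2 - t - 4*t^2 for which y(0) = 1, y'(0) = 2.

y = -153/2000 + t**2/5 + 7*t/100 + 13*exp(4*t)/16 + 33*exp(-5*t)/125

Characteristic equation r² + r - 20 = 0 factors as (r + 5)(r - 4) = 0, so r = -5, 4.
Hence y_h = C1*exp(-5*t) + C2*exp(4*t).
For the particular solution try y_p = A0 + A1*t + A2*t^2. Substituting and matching coefficients of each power of t gives A0 = -153/2000, A1 = 7/100, A2 = 1/5, so y_p = -153/2000 + t^2/5 + 7*t/100.
General solution: y = -153/2000 + t^2/5 + 7*t/100 + C1*exp(-5*t) + C2*exp(4*t).
Apply the initial conditions: y(0) = -153/2000 + C1 + C2 = 1 and y'(0) = 7/100 - 5*C1 + 4*C2 = 2. Solving gives C1 = 33/125, C2 = 13/16.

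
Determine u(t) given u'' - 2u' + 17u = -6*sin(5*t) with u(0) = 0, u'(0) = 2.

Characteristic equation r² - 2r + 17 = 0 has discriminant (-2)² - 4·(17) = -64 < 0, so r = 1 ± 4i.
Hence u_h = C1*cos(4*t)*exp(t) + C2*exp(t)*sin(4*t).
Try u_p = A*cos(5*t) + B*sin(5*t). Substituting and equating the coefficients of cos(5t) and sin(5t) gives A = -15/41, B = 12/41, so u_p = -15*cos(5*t)/41 + 12*sin(5*t)/41.
General solution: u = -15*cos(5*t)/41 + 12*sin(5*t)/41 + C1*cos(4*t)*exp(t) + C2*exp(t)*sin(4*t).
Apply the initial conditions: u(0) = -15/41 + C1 = 0 and u'(0) = 60/41 + C1 + 4*C2 = 2. Solving gives C1 = 15/41, C2 = 7/164.

u = -15*cos(5*t)/41 + 12*sin(5*t)/41 + 7*exp(t)*sin(4*t)/164 + 15*cos(4*t)*exp(t)/41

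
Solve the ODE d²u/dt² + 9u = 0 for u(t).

Characteristic equation r² + 9 = 0 has discriminant (0)² - 4·(9) = -36 < 0, so r = ± 3i.
Hence u_h = C1*cos(3*t) + C2*sin(3*t).

u = C1*cos(3*t) + C2*sin(3*t)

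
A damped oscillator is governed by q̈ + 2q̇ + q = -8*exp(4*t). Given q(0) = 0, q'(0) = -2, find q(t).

Characteristic equation r² + 2r + 1 = 0 has discriminant (2)² - 4·(1) = 0, so r = -1 is a repeated root.
Hence q_h = (C1 + C2*t)*exp(-t).
Try q_p = A*exp(4*t). Substituting into the equation and dividing by exp(4*t) gives A = -8/25, so q_p = -8*exp(4*t)/25.
General solution: q = -8*exp(4*t)/25 + C1*exp(-t) + C2*t*exp(-t).
Apply the initial conditions: q(0) = -8/25 + C1 = 0 and q'(0) = -32/25 + C2 - C1 = -2. Solving gives C1 = 8/25, C2 = -2/5.

q = -8*exp(4*t)/25 + 8*exp(-t)/25 - 2*t*exp(-t)/5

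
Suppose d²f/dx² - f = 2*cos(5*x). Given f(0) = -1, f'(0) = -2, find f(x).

f = -19*exp(x)/13 - cos(5*x)/13 + 7*exp(-x)/13

Characteristic equation r² - 1 = 0 factors as (r - 1)(r + 1) = 0, so r = 1, -1.
Hence f_h = C1*exp(x) + C2*exp(-x).
Try f_p = A*cos(5*x) + B*sin(5*x). Substituting and equating the coefficients of cos(5x) and sin(5x) gives A = -1/13, B = 0, so f_p = -cos(5*x)/13.
General solution: f = -cos(5*x)/13 + C1*exp(x) + C2*exp(-x).
Apply the initial conditions: f(0) = -1/13 + C1 + C2 = -1 and f'(0) = C1 - C2 = -2. Solving gives C1 = -19/13, C2 = 7/13.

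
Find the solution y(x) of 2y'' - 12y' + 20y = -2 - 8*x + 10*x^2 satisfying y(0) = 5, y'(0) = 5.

Divide through by 2: y'' - 6y' + 10y = -1 - 4*x + 5*x^2.
Characteristic equation r² - 6r + 10 = 0 has discriminant (-6)² - 4·(10) = -4 < 0, so r = 3 ± i.
Hence y_h = C1*cos(x)*exp(3*x) + C2*exp(3*x)*sin(x).
For the particular solution try y_p = A0 + A1*x + A2*x^2. Substituting and matching coefficients of each power of x gives A0 = -2/25, A1 = 1/5, A2 = 1/2, so y_p = -2/25 + x^2/2 + x/5.
General solution: y = -2/25 + x^2/2 + x/5 + C1*cos(x)*exp(3*x) + C2*exp(3*x)*sin(x).
Apply the initial conditions: y(0) = -2/25 + C1 = 5 and y'(0) = 1/5 + C2 + 3*C1 = 5. Solving gives C1 = 127/25, C2 = -261/25.

y = -2/25 + x**2/2 + x/5 - 261*exp(3*x)*sin(x)/25 + 127*cos(x)*exp(3*x)/25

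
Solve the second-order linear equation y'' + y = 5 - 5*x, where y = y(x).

Characteristic equation r² + 1 = 0 has discriminant (0)² - 4·(1) = -4 < 0, so r = ± i.
Hence y_h = C1*cos(x) + C2*sin(x).
For the particular solution try y_p = A0 + A1*x. Substituting and matching coefficients of each power of x gives A0 = 5, A1 = -5, so y_p = 5 - 5*x.

y = 5 - 5*x + C1*cos(x) + C2*sin(x)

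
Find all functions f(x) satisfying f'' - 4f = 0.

Characteristic equation r² - 4 = 0 factors as (r + 2)(r - 2) = 0, so r = -2, 2.
Hence f_h = C1*exp(-2*x) + C2*exp(2*x).

f = C1*exp(-2*x) + C2*exp(2*x)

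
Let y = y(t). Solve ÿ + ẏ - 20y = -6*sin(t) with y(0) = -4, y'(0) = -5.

Characteristic equation r² + r - 20 = 0 factors as (r + 5)(r - 4) = 0, so r = -5, 4.
Hence y_h = C1*exp(-5*t) + C2*exp(4*t).
Try y_p = A*cos(t) + B*sin(t). Substituting and equating the coefficients of cos(t) and sin(t) gives A = 3/221, B = 63/221, so y_p = 3*cos(t)/221 + 63*sin(t)/221.
General solution: y = 3*cos(t)/221 + 63*sin(t)/221 + C1*exp(-5*t) + C2*exp(4*t).
Apply the initial conditions: y(0) = 3/221 + C1 + C2 = -4 and y'(0) = 63/221 - 5*C1 + 4*C2 = -5. Solving gives C1 = -140/117, C2 = -431/153.

y = -431*exp(4*t)/153 - 140*exp(-5*t)/117 + 3*cos(t)/221 + 63*sin(t)/221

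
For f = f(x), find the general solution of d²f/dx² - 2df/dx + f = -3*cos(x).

Characteristic equation r² - 2r + 1 = 0 has discriminant (-2)² - 4·(1) = 0, so r = 1 is a repeated root.
Hence f_h = (C1 + C2*x)*exp(x).
Try f_p = A*cos(x) + B*sin(x). Substituting and equating the coefficients of cos(x) and sin(x) gives A = 0, B = 3/2, so f_p = 3*sin(x)/2.

f = 3*sin(x)/2 + C1*exp(x) + C2*x*exp(x)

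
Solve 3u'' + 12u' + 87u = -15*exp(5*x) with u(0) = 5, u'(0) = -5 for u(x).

u = -5*exp(5*x)/74 + 81*exp(-2*x)*sin(5*x)/74 + 375*cos(5*x)*exp(-2*x)/74

Divide through by 3: u'' + 4u' + 29u = -5*exp(5*x).
Characteristic equation r² + 4r + 29 = 0 has discriminant (4)² - 4·(29) = -100 < 0, so r = -2 ± 5i.
Hence u_h = C1*cos(5*x)*exp(-2*x) + C2*exp(-2*x)*sin(5*x).
Try u_p = A*exp(5*x). Substituting into the equation and dividing by exp(5*x) gives A = -5/74, so u_p = -5*exp(5*x)/74.
General solution: u = -5*exp(5*x)/74 + C1*cos(5*x)*exp(-2*x) + C2*exp(-2*x)*sin(5*x).
Apply the initial conditions: u(0) = -5/74 + C1 = 5 and u'(0) = -25/74 - 2*C1 + 5*C2 = -5. Solving gives C1 = 375/74, C2 = 81/74.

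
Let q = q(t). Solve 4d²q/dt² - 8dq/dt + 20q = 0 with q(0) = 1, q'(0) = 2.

Divide through by 4: q'' - 2q' + 5q = 0.
Characteristic equation r² - 2r + 5 = 0 has discriminant (-2)² - 4·(5) = -16 < 0, so r = 1 ± 2i.
Hence q_h = C1*cos(2*t)*exp(t) + C2*exp(t)*sin(2*t).
Apply the initial conditions: q(0) = C1 = 1 and q'(0) = C1 + 2*C2 = 2. Solving gives C1 = 1, C2 = 1/2.

q = cos(2*t)*exp(t) + exp(t)*sin(2*t)/2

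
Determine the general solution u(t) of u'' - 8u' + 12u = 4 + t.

Characteristic equation r² - 8r + 12 = 0 factors as (r - 2)(r - 6) = 0, so r = 2, 6.
Hence u_h = C1*exp(2*t) + C2*exp(6*t).
For the particular solution try u_p = A0 + A1*t. Substituting and matching coefficients of each power of t gives A0 = 7/18, A1 = 1/12, so u_p = 7/18 + t/12.

u = 7/18 + t/12 + C1*exp(2*t) + C2*exp(6*t)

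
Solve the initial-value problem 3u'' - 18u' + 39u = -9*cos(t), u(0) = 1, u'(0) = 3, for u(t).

u = -cos(t)/5 + sin(t)/10 - 7*exp(3*t)*sin(2*t)/20 + 6*cos(2*t)*exp(3*t)/5

Divide through by 3: u'' - 6u' + 13u = -3*cos(t).
Characteristic equation r² - 6r + 13 = 0 has discriminant (-6)² - 4·(13) = -16 < 0, so r = 3 ± 2i.
Hence u_h = C1*cos(2*t)*exp(3*t) + C2*exp(3*t)*sin(2*t).
Try u_p = A*cos(t) + B*sin(t). Substituting and equating the coefficients of cos(t) and sin(t) gives A = -1/5, B = 1/10, so u_p = -cos(t)/5 + sin(t)/10.
General solution: u = -cos(t)/5 + sin(t)/10 + C1*cos(2*t)*exp(3*t) + C2*exp(3*t)*sin(2*t).
Apply the initial conditions: u(0) = -1/5 + C1 = 1 and u'(0) = 1/10 + 2*C2 + 3*C1 = 3. Solving gives C1 = 6/5, C2 = -7/20.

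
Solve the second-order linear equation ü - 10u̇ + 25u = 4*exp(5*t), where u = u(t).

u = C1*exp(5*t) + 2*t**2*exp(5*t) + C2*t*exp(5*t)

Characteristic equation r² - 10r + 25 = 0 has discriminant (-10)² - 4·(25) = 0, so r = 5 is a repeated root.
Hence u_h = (C1 + C2*t)*exp(5*t).
Since exp(5*t) solves the homogeneous equation (r = 5 is a root of multiplicity 2), multiply the trial by t^2. Try u_p = A*t^2*exp(5*t). Substituting into the equation and dividing by exp(5*t) gives A = 2, so u_p = 2*t^2*exp(5*t).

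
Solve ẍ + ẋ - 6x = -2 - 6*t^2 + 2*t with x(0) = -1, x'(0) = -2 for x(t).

Characteristic equation r² + r - 6 = 0 factors as (r - 2)(r + 3) = 0, so r = 2, -3.
Hence x_h = C1*exp(2*t) + C2*exp(-3*t).
For the particular solution try x_p = A0 + A1*t + A2*t^2. Substituting and matching coefficients of each power of t gives A0 = 2/3, A1 = 0, A2 = 1, so x_p = 2/3 + t^2.
General solution: x = 2/3 + t^2 + C1*exp(2*t) + C2*exp(-3*t).
Apply the initial conditions: x(0) = 2/3 + C1 + C2 = -1 and x'(0) = -3*C2 + 2*C1 = -2. Solving gives C1 = -7/5, C2 = -4/15.

x = 2/3 + t**2 - 7*exp(2*t)/5 - 4*exp(-3*t)/15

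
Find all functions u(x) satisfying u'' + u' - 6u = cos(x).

u = -7*cos(x)/50 + sin(x)/50 + C1*exp(-3*x) + C2*exp(2*x)

Characteristic equation r² + r - 6 = 0 factors as (r + 3)(r - 2) = 0, so r = -3, 2.
Hence u_h = C1*exp(-3*x) + C2*exp(2*x).
Try u_p = A*cos(x) + B*sin(x). Substituting and equating the coefficients of cos(x) and sin(x) gives A = -7/50, B = 1/50, so u_p = -7*cos(x)/50 + sin(x)/50.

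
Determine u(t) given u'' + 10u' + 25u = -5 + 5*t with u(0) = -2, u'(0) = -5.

Characteristic equation r² + 10r + 25 = 0 has discriminant (10)² - 4·(25) = 0, so r = -5 is a repeated root.
Hence u_h = (C1 + C2*t)*exp(-5*t).
For the particular solution try u_p = A0 + A1*t. Substituting and matching coefficients of each power of t gives A0 = -7/25, A1 = 1/5, so u_p = -7/25 + t/5.
General solution: u = -7/25 + t/5 + C1*exp(-5*t) + C2*t*exp(-5*t).
Apply the initial conditions: u(0) = -7/25 + C1 = -2 and u'(0) = 1/5 + C2 - 5*C1 = -5. Solving gives C1 = -43/25, C2 = -69/5.

u = -7/25 - 43*exp(-5*t)/25 + t/5 - 69*t*exp(-5*t)/5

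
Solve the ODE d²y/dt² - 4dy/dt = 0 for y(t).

Characteristic equation r² - 4r = 0 factors as (r - 4)r = 0, so r = 4, 0.
Hence y_h = C1*exp(4*t) + C2.

y = C2 + C1*exp(4*t)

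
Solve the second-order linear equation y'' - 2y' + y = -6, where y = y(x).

y = -6 + C1*exp(x) + C2*x*exp(x)

Characteristic equation r² - 2r + 1 = 0 has discriminant (-2)² - 4·(1) = 0, so r = 1 is a repeated root.
Hence y_h = (C1 + C2*x)*exp(x).
For the particular solution try y_p = A0. Substituting and matching coefficients of each power of x gives A0 = -6, so y_p = -6.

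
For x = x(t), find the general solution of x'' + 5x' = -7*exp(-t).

Characteristic equation r² + 5r = 0 factors as (r + 5)r = 0, so r = -5, 0.
Hence x_h = C1*exp(-5*t) + C2.
Try x_p = A*exp(-t). Substituting into the equation and dividing by exp(-t) gives A = 7/4, so x_p = 7*exp(-t)/4.

x = C2 + 7*exp(-t)/4 + C1*exp(-5*t)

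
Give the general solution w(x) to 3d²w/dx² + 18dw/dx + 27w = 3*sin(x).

w = -3*cos(x)/50 + 2*sin(x)/25 + C1*exp(-3*x) + C2*x*exp(-3*x)

Divide through by 3: w'' + 6w' + 9w = sin(x).
Characteristic equation r² + 6r + 9 = 0 has discriminant (6)² - 4·(9) = 0, so r = -3 is a repeated root.
Hence w_h = (C1 + C2*x)*exp(-3*x).
Try w_p = A*cos(x) + B*sin(x). Substituting and equating the coefficients of cos(x) and sin(x) gives A = -3/50, B = 2/25, so w_p = -3*cos(x)/50 + 2*sin(x)/25.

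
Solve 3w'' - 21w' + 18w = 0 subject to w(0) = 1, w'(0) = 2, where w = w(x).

w = exp(6*x)/5 + 4*exp(x)/5

Divide through by 3: w'' - 7w' + 6w = 0.
Characteristic equation r² - 7r + 6 = 0 factors as (r - 6)(r - 1) = 0, so r = 6, 1.
Hence w_h = C1*exp(6*x) + C2*exp(x).
Apply the initial conditions: w(0) = C1 + C2 = 1 and w'(0) = C2 + 6*C1 = 2. Solving gives C1 = 1/5, C2 = 4/5.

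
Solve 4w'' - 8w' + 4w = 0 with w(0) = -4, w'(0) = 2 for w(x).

Divide through by 4: w'' - 2w' + w = 0.
Characteristic equation r² - 2r + 1 = 0 has discriminant (-2)² - 4·(1) = 0, so r = 1 is a repeated root.
Hence w_h = (C1 + C2*x)*exp(x).
Apply the initial conditions: w(0) = C1 = -4 and w'(0) = C1 + C2 = 2. Solving gives C1 = -4, C2 = 6.

w = -4*exp(x) + 6*x*exp(x)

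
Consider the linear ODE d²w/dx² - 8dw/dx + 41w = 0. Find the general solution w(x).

w = C1*cos(5*x)*exp(4*x) + C2*exp(4*x)*sin(5*x)

Characteristic equation r² - 8r + 41 = 0 has discriminant (-8)² - 4·(41) = -100 < 0, so r = 4 ± 5i.
Hence w_h = C1*cos(5*x)*exp(4*x) + C2*exp(4*x)*sin(5*x).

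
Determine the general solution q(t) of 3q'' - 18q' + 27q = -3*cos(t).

q = -2*cos(t)/25 + 3*sin(t)/50 + C1*exp(3*t) + C2*t*exp(3*t)

Divide through by 3: q'' - 6q' + 9q = -cos(t).
Characteristic equation r² - 6r + 9 = 0 has discriminant (-6)² - 4·(9) = 0, so r = 3 is a repeated root.
Hence q_h = (C1 + C2*t)*exp(3*t).
Try q_p = A*cos(t) + B*sin(t). Substituting and equating the coefficients of cos(t) and sin(t) gives A = -2/25, B = 3/50, so q_p = -2*cos(t)/25 + 3*sin(t)/50.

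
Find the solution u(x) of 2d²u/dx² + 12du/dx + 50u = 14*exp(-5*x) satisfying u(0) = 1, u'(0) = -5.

Divide through by 2: u'' + 6u' + 25u = 7*exp(-5*x).
Characteristic equation r² + 6r + 25 = 0 has discriminant (6)² - 4·(25) = -64 < 0, so r = -3 ± 4i.
Hence u_h = C1*cos(4*x)*exp(-3*x) + C2*exp(-3*x)*sin(4*x).
Try u_p = A*exp(-5*x). Substituting into the equation and dividing by exp(-5*x) gives A = 7/20, so u_p = 7*exp(-5*x)/20.
General solution: u = 7*exp(-5*x)/20 + C1*cos(4*x)*exp(-3*x) + C2*exp(-3*x)*sin(4*x).
Apply the initial conditions: u(0) = 7/20 + C1 = 1 and u'(0) = -7/4 - 3*C1 + 4*C2 = -5. Solving gives C1 = 13/20, C2 = -13/40.

u = 7*exp(-5*x)/20 - 13*exp(-3*x)*sin(4*x)/40 + 13*cos(4*x)*exp(-3*x)/20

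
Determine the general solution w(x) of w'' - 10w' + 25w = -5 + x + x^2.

w = -109/625 + x**2/25 + 9*x/125 + C1*exp(5*x) + C2*x*exp(5*x)

Characteristic equation r² - 10r + 25 = 0 has discriminant (-10)² - 4·(25) = 0, so r = 5 is a repeated root.
Hence w_h = (C1 + C2*x)*exp(5*x).
For the particular solution try w_p = A0 + A1*x + A2*x^2. Substituting and matching coefficients of each power of x gives A0 = -109/625, A1 = 9/125, A2 = 1/25, so w_p = -109/625 + x^2/25 + 9*x/125.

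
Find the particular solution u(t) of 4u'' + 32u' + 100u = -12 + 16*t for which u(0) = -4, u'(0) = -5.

Divide through by 4: u'' + 8u' + 25u = -3 + 4*t.
Characteristic equation r² + 8r + 25 = 0 has discriminant (8)² - 4·(25) = -36 < 0, so r = -4 ± 3i.
Hence u_h = C1*cos(3*t)*exp(-4*t) + C2*exp(-4*t)*sin(3*t).
For the particular solution try u_p = A0 + A1*t. Substituting and matching coefficients of each power of t gives A0 = -107/625, A1 = 4/25, so u_p = -107/625 + 4*t/25.
General solution: u = -107/625 + 4*t/25 + C1*cos(3*t)*exp(-4*t) + C2*exp(-4*t)*sin(3*t).
Apply the initial conditions: u(0) = -107/625 + C1 = -4 and u'(0) = 4/25 - 4*C1 + 3*C2 = -5. Solving gives C1 = -2393/625, C2 = -12797/1875.

u = -107/625 + 4*t/25 - 12797*exp(-4*t)*sin(3*t)/1875 - 2393*cos(3*t)*exp(-4*t)/625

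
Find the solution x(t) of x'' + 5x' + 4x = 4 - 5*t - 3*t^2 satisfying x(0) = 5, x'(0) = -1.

Characteristic equation r² + 5r + 4 = 0 factors as (r + 1)(r + 4) = 0, so r = -1, -4.
Hence x_h = C1*exp(-t) + C2*exp(-4*t).
For the particular solution try x_p = A0 + A1*t + A2*t^2. Substituting and matching coefficients of each power of t gives A0 = 19/32, A1 = 5/8, A2 = -3/4, so x_p = 19/32 - 3*t^2/4 + 5*t/8.
General solution: x = 19/32 - 3*t^2/4 + 5*t/8 + C1*exp(-t) + C2*exp(-4*t).
Apply the initial conditions: x(0) = 19/32 + C1 + C2 = 5 and x'(0) = 5/8 - C1 - 4*C2 = -1. Solving gives C1 = 16/3, C2 = -89/96.

x = 19/32 - 89*exp(-4*t)/96 - 3*t**2/4 + 5*t/8 + 16*exp(-t)/3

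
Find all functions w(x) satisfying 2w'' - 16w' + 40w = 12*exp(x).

w = 6*exp(x)/13 + C1*cos(2*x)*exp(4*x) + C2*exp(4*x)*sin(2*x)

Divide through by 2: w'' - 8w' + 20w = 6*exp(x).
Characteristic equation r² - 8r + 20 = 0 has discriminant (-8)² - 4·(20) = -16 < 0, so r = 4 ± 2i.
Hence w_h = C1*cos(2*x)*exp(4*x) + C2*exp(4*x)*sin(2*x).
Try w_p = A*exp(x). Substituting into the equation and dividing by exp(x) gives A = 6/13, so w_p = 6*exp(x)/13.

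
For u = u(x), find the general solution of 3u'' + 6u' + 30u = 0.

Divide through by 3: u'' + 2u' + 10u = 0.
Characteristic equation r² + 2r + 10 = 0 has discriminant (2)² - 4·(10) = -36 < 0, so r = -1 ± 3i.
Hence u_h = C1*cos(3*x)*exp(-x) + C2*exp(-x)*sin(3*x).

u = C1*cos(3*x)*exp(-x) + C2*exp(-x)*sin(3*x)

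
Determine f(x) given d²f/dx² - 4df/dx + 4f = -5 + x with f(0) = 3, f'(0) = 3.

Characteristic equation r² - 4r + 4 = 0 has discriminant (-4)² - 4·(4) = 0, so r = 2 is a repeated root.
Hence f_h = (C1 + C2*x)*exp(2*x).
For the particular solution try f_p = A0 + A1*x. Substituting and matching coefficients of each power of x gives A0 = -1, A1 = 1/4, so f_p = -1 + x/4.
General solution: f = -1 + x/4 + C1*exp(2*x) + C2*x*exp(2*x).
Apply the initial conditions: f(0) = -1 + C1 = 3 and f'(0) = 1/4 + C2 + 2*C1 = 3. Solving gives C1 = 4, C2 = -21/4.

f = -1 + 4*exp(2*x) + x/4 - 21*x*exp(2*x)/4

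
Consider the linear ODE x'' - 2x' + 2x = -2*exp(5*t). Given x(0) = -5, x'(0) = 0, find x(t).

Characteristic equation r² - 2r + 2 = 0 has discriminant (-2)² - 4·(2) = -4 < 0, so r = 1 ± i.
Hence x_h = C1*cos(t)*exp(t) + C2*exp(t)*sin(t).
Try x_p = A*exp(5*t). Substituting into the equation and dividing by exp(5*t) gives A = -2/17, so x_p = -2*exp(5*t)/17.
General solution: x = -2*exp(5*t)/17 + C1*cos(t)*exp(t) + C2*exp(t)*sin(t).
Apply the initial conditions: x(0) = -2/17 + C1 = -5 and x'(0) = -10/17 + C1 + C2 = 0. Solving gives C1 = -83/17, C2 = 93/17.

x = -2*exp(5*t)/17 - 83*cos(t)*exp(t)/17 + 93*exp(t)*sin(t)/17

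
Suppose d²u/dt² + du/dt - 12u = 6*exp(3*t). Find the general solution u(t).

Characteristic equation r² + r - 12 = 0 factors as (r + 4)(r - 3) = 0, so r = -4, 3.
Hence u_h = C1*exp(-4*t) + C2*exp(3*t).
Since exp(3*t) solves the homogeneous equation (r = 3 is a root of multiplicity 1), multiply the trial by t. Try u_p = A*t*exp(3*t). Substituting into the equation and dividing by exp(3*t) gives A = 6/7, so u_p = 6*t*exp(3*t)/7.

u = C1*exp(-4*t) + C2*exp(3*t) + 6*t*exp(3*t)/7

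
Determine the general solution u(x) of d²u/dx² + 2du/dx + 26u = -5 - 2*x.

Characteristic equation r² + 2r + 26 = 0 has discriminant (2)² - 4·(26) = -100 < 0, so r = -1 ± 5i.
Hence u_h = C1*cos(5*x)*exp(-x) + C2*exp(-x)*sin(5*x).
For the particular solution try u_p = A0 + A1*x. Substituting and matching coefficients of each power of x gives A0 = -63/338, A1 = -1/13, so u_p = -63/338 - x/13.

u = -63/338 - x/13 + C1*cos(5*x)*exp(-x) + C2*exp(-x)*sin(5*x)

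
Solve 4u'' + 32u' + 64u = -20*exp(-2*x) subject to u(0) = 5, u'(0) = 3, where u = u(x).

Divide through by 4: u'' + 8u' + 16u = -5*exp(-2*x).
Characteristic equation r² + 8r + 16 = 0 has discriminant (8)² - 4·(16) = 0, so r = -4 is a repeated root.
Hence u_h = (C1 + C2*x)*exp(-4*x).
Try u_p = A*exp(-2*x). Substituting into the equation and dividing by exp(-2*x) gives A = -5/4, so u_p = -5*exp(-2*x)/4.
General solution: u = -5*exp(-2*x)/4 + C1*exp(-4*x) + C2*x*exp(-4*x).
Apply the initial conditions: u(0) = -5/4 + C1 = 5 and u'(0) = 5/2 + C2 - 4*C1 = 3. Solving gives C1 = 25/4, C2 = 51/2.

u = -5*exp(-2*x)/4 + 25*exp(-4*x)/4 + 51*x*exp(-4*x)/2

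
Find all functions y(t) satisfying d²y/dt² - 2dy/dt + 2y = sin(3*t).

y = -7*sin(3*t)/85 + 6*cos(3*t)/85 + C1*cos(t)*exp(t) + C2*exp(t)*sin(t)

Characteristic equation r² - 2r + 2 = 0 has discriminant (-2)² - 4·(2) = -4 < 0, so r = 1 ± i.
Hence y_h = C1*cos(t)*exp(t) + C2*exp(t)*sin(t).
Try y_p = A*cos(3*t) + B*sin(3*t). Substituting and equating the coefficients of cos(3t) and sin(3t) gives A = 6/85, B = -7/85, so y_p = -7*sin(3*t)/85 + 6*cos(3*t)/85.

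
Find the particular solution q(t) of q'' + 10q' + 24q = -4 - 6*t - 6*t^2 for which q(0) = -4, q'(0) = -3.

Characteristic equation r² + 10r + 24 = 0 factors as (r + 4)(r + 6) = 0, so r = -4, -6.
Hence q_h = C1*exp(-4*t) + C2*exp(-6*t).
For the particular solution try q_p = A0 + A1*t + A2*t^2. Substituting and matching coefficients of each power of t gives A0 = -37/288, A1 = -1/24, A2 = -1/4, so q_p = -37/288 - t^2/4 - t/24.
General solution: q = -37/288 - t^2/4 - t/24 + C1*exp(-4*t) + C2*exp(-6*t).
Apply the initial conditions: q(0) = -37/288 + C1 + C2 = -4 and q'(0) = -1/24 - 6*C2 - 4*C1 = -3. Solving gives C1 = -419/32, C2 = 83/9.

q = -37/288 - 419*exp(-4*t)/32 - t**2/4 - t/24 + 83*exp(-6*t)/9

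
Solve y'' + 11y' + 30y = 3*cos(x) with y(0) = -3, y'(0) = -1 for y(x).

Characteristic equation r² + 11r + 30 = 0 factors as (r + 5)(r + 6) = 0, so r = -5, -6.
Hence y_h = C1*exp(-5*x) + C2*exp(-6*x).
Try y_p = A*cos(x) + B*sin(x). Substituting and equating the coefficients of cos(x) and sin(x) gives A = 87/962, B = 33/962, so y_p = 33*sin(x)/962 + 87*cos(x)/962.
General solution: y = 33*sin(x)/962 + 87*cos(x)/962 + C1*exp(-5*x) + C2*exp(-6*x).
Apply the initial conditions: y(0) = 87/962 + C1 + C2 = -3 and y'(0) = 33/962 - 6*C2 - 5*C1 = -1. Solving gives C1 = -509/26, C2 = 610/37.

y = -509*exp(-5*x)/26 + 33*sin(x)/962 + 87*cos(x)/962 + 610*exp(-6*x)/37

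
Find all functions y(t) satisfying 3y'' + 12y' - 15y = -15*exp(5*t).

y = -exp(5*t)/8 + C1*exp(t) + C2*exp(-5*t)

Divide through by 3: y'' + 4y' - 5y = -5*exp(5*t).
Characteristic equation r² + 4r - 5 = 0 factors as (r - 1)(r + 5) = 0, so r = 1, -5.
Hence y_h = C1*exp(t) + C2*exp(-5*t).
Try y_p = A*exp(5*t). Substituting into the equation and dividing by exp(5*t) gives A = -1/8, so y_p = -exp(5*t)/8.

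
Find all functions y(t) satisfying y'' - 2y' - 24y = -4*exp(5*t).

y = 4*exp(5*t)/9 + C1*exp(-4*t) + C2*exp(6*t)

Characteristic equation r² - 2r - 24 = 0 factors as (r + 4)(r - 6) = 0, so r = -4, 6.
Hence y_h = C1*exp(-4*t) + C2*exp(6*t).
Try y_p = A*exp(5*t). Substituting into the equation and dividing by exp(5*t) gives A = 4/9, so y_p = 4*exp(5*t)/9.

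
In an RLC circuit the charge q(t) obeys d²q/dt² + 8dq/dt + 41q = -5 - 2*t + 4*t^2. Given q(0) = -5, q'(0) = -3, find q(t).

Characteristic equation r² + 8r + 41 = 0 has discriminant (8)² - 4·(41) = -100 < 0, so r = -4 ± 5i.
Hence q_h = C1*cos(5*t)*exp(-4*t) + C2*exp(-4*t)*sin(5*t).
For the particular solution try q_p = A0 + A1*t + A2*t^2. Substituting and matching coefficients of each power of t gives A0 = -7565/68921, A1 = -146/1681, A2 = 4/41, so q_p = -7565/68921 - 146*t/1681 + 4*t^2/41.
General solution: q = -7565/68921 - 146*t/1681 + 4*t^2/41 + C1*cos(5*t)*exp(-4*t) + C2*exp(-4*t)*sin(5*t).
Apply the initial conditions: q(0) = -7565/68921 + C1 = -5 and q'(0) = -146/1681 - 4*C1 + 5*C2 = -3. Solving gives C1 = -337040/68921, C2 = -1548937/344605.

q = -7565/68921 - 146*t/1681 + 4*t**2/41 - 1548937*exp(-4*t)*sin(5*t)/344605 - 337040*cos(5*t)*exp(-4*t)/68921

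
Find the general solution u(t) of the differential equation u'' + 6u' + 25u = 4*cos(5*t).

u = 2*sin(5*t)/15 + C1*cos(4*t)*exp(-3*t) + C2*exp(-3*t)*sin(4*t)

Characteristic equation r² + 6r + 25 = 0 has discriminant (6)² - 4·(25) = -64 < 0, so r = -3 ± 4i.
Hence u_h = C1*cos(4*t)*exp(-3*t) + C2*exp(-3*t)*sin(4*t).
Try u_p = A*cos(5*t) + B*sin(5*t). Substituting and equating the coefficients of cos(5t) and sin(5t) gives A = 0, B = 2/15, so u_p = 2*sin(5*t)/15.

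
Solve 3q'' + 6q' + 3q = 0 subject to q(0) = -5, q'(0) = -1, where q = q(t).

q = -5*exp(-t) - 6*t*exp(-t)

Divide through by 3: q'' + 2q' + q = 0.
Characteristic equation r² + 2r + 1 = 0 has discriminant (2)² - 4·(1) = 0, so r = -1 is a repeated root.
Hence q_h = (C1 + C2*t)*exp(-t).
Apply the initial conditions: q(0) = C1 = -5 and q'(0) = C2 - C1 = -1. Solving gives C1 = -5, C2 = -6.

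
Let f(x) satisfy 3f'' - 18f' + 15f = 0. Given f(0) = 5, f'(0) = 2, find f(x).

Divide through by 3: f'' - 6f' + 5f = 0.
Characteristic equation r² - 6r + 5 = 0 factors as (r - 5)(r - 1) = 0, so r = 5, 1.
Hence f_h = C1*exp(5*x) + C2*exp(x).
Apply the initial conditions: f(0) = C1 + C2 = 5 and f'(0) = C2 + 5*C1 = 2. Solving gives C1 = -3/4, C2 = 23/4.

f = -3*exp(5*x)/4 + 23*exp(x)/4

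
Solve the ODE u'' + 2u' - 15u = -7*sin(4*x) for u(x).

u = 56*cos(4*x)/1025 + 217*sin(4*x)/1025 + C1*exp(-5*x) + C2*exp(3*x)

Characteristic equation r² + 2r - 15 = 0 factors as (r + 5)(r - 3) = 0, so r = -5, 3.
Hence u_h = C1*exp(-5*x) + C2*exp(3*x).
Try u_p = A*cos(4*x) + B*sin(4*x). Substituting and equating the coefficients of cos(4x) and sin(4x) gives A = 56/1025, B = 217/1025, so u_p = 56*cos(4*x)/1025 + 217*sin(4*x)/1025.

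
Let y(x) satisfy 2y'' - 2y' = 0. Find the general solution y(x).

Divide through by 2: y'' - y' = 0.
Characteristic equation r² - r = 0 factors as (r - 1)r = 0, so r = 1, 0.
Hence y_h = C1*exp(x) + C2.

y = C2 + C1*exp(x)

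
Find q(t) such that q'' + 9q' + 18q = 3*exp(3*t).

q = exp(3*t)/18 + C1*exp(-6*t) + C2*exp(-3*t)

Characteristic equation r² + 9r + 18 = 0 factors as (r + 6)(r + 3) = 0, so r = -6, -3.
Hence q_h = C1*exp(-6*t) + C2*exp(-3*t).
Try q_p = A*exp(3*t). Substituting into the equation and dividing by exp(3*t) gives A = 1/18, so q_p = exp(3*t)/18.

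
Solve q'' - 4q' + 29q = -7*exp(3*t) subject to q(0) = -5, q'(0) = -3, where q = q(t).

Characteristic equation r² - 4r + 29 = 0 has discriminant (-4)² - 4·(29) = -100 < 0, so r = 2 ± 5i.
Hence q_h = C1*cos(5*t)*exp(2*t) + C2*exp(2*t)*sin(5*t).
Try q_p = A*exp(3*t). Substituting into the equation and dividing by exp(3*t) gives A = -7/26, so q_p = -7*exp(3*t)/26.
General solution: q = -7*exp(3*t)/26 + C1*cos(5*t)*exp(2*t) + C2*exp(2*t)*sin(5*t).
Apply the initial conditions: q(0) = -7/26 + C1 = -5 and q'(0) = -21/26 + 2*C1 + 5*C2 = -3. Solving gives C1 = -123/26, C2 = 189/130.

q = -7*exp(3*t)/26 - 123*cos(5*t)*exp(2*t)/26 + 189*exp(2*t)*sin(5*t)/130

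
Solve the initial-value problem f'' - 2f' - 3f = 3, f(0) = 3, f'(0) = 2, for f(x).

f = -1 + 3*exp(3*x)/2 + 5*exp(-x)/2

Characteristic equation r² - 2r - 3 = 0 factors as (r + 1)(r - 3) = 0, so r = -1, 3.
Hence f_h = C1*exp(-x) + C2*exp(3*x).
For the particular solution try f_p = A0. Substituting and matching coefficients of each power of x gives A0 = -1, so f_p = -1.
General solution: f = -1 + C1*exp(-x) + C2*exp(3*x).
Apply the initial conditions: f(0) = -1 + C1 + C2 = 3 and f'(0) = -C1 + 3*C2 = 2. Solving gives C1 = 5/2, C2 = 3/2.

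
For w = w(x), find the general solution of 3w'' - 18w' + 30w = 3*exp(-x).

Divide through by 3: w'' - 6w' + 10w = exp(-x).
Characteristic equation r² - 6r + 10 = 0 has discriminant (-6)² - 4·(10) = -4 < 0, so r = 3 ± i.
Hence w_h = C1*cos(x)*exp(3*x) + C2*exp(3*x)*sin(x).
Try w_p = A*exp(-x). Substituting into the equation and dividing by exp(-x) gives A = 1/17, so w_p = exp(-x)/17.

w = exp(-x)/17 + C1*cos(x)*exp(3*x) + C2*exp(3*x)*sin(x)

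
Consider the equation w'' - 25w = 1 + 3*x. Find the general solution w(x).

Characteristic equation r² - 25 = 0 factors as (r + 5)(r - 5) = 0, so r = -5, 5.
Hence w_h = C1*exp(-5*x) + C2*exp(5*x).
For the particular solution try w_p = A0 + A1*x. Substituting and matching coefficients of each power of x gives A0 = -1/25, A1 = -3/25, so w_p = -1/25 - 3*x/25.

w = -1/25 - 3*x/25 + C1*exp(-5*x) + C2*exp(5*x)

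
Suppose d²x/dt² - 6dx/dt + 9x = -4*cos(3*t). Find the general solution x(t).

x = 2*sin(3*t)/9 + C1*exp(3*t) + C2*t*exp(3*t)

Characteristic equation r² - 6r + 9 = 0 has discriminant (-6)² - 4·(9) = 0, so r = 3 is a repeated root.
Hence x_h = (C1 + C2*t)*exp(3*t).
Try x_p = A*cos(3*t) + B*sin(3*t). Substituting and equating the coefficients of cos(3t) and sin(3t) gives A = 0, B = 2/9, so x_p = 2*sin(3*t)/9.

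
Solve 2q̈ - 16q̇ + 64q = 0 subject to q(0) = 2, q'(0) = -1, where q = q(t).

q = 2*cos(4*t)*exp(4*t) - 9*exp(4*t)*sin(4*t)/4

Divide through by 2: q'' - 8q' + 32q = 0.
Characteristic equation r² - 8r + 32 = 0 has discriminant (-8)² - 4·(32) = -64 < 0, so r = 4 ± 4i.
Hence q_h = C1*cos(4*t)*exp(4*t) + C2*exp(4*t)*sin(4*t).
Apply the initial conditions: q(0) = C1 = 2 and q'(0) = 4*C1 + 4*C2 = -1. Solving gives C1 = 2, C2 = -9/4.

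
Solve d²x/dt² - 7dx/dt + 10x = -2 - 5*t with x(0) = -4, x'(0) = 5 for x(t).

x = -11/20 - 91*exp(2*t)/12 - t/2 + 62*exp(5*t)/15

Characteristic equation r² - 7r + 10 = 0 factors as (r - 5)(r - 2) = 0, so r = 5, 2.
Hence x_h = C1*exp(5*t) + C2*exp(2*t).
For the particular solution try x_p = A0 + A1*t. Substituting and matching coefficients of each power of t gives A0 = -11/20, A1 = -1/2, so x_p = -11/20 - t/2.
General solution: x = -11/20 - t/2 + C1*exp(5*t) + C2*exp(2*t).
Apply the initial conditions: x(0) = -11/20 + C1 + C2 = -4 and x'(0) = -1/2 + 2*C2 + 5*C1 = 5. Solving gives C1 = 62/15, C2 = -91/12.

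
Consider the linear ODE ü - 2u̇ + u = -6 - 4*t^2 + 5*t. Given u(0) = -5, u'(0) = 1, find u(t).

u = -20 - 11*t - 4*t**2 + 15*exp(t) - 3*t*exp(t)

Characteristic equation r² - 2r + 1 = 0 has discriminant (-2)² - 4·(1) = 0, so r = 1 is a repeated root.
Hence u_h = (C1 + C2*t)*exp(t).
For the particular solution try u_p = A0 + A1*t + A2*t^2. Substituting and matching coefficients of each power of t gives A0 = -20, A1 = -11, A2 = -4, so u_p = -20 - 11*t - 4*t^2.
General solution: u = -20 - 11*t - 4*t^2 + C1*exp(t) + C2*t*exp(t).
Apply the initial conditions: u(0) = -20 + C1 = -5 and u'(0) = -11 + C1 + C2 = 1. Solving gives C1 = 15, C2 = -3.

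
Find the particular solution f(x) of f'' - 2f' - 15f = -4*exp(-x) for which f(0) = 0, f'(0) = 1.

Characteristic equation r² - 2r - 15 = 0 factors as (r - 5)(r + 3) = 0, so r = 5, -3.
Hence f_h = C1*exp(5*x) + C2*exp(-3*x).
Try f_p = A*exp(-x). Substituting into the equation and dividing by exp(-x) gives A = 1/3, so f_p = exp(-x)/3.
General solution: f = exp(-x)/3 + C1*exp(5*x) + C2*exp(-3*x).
Apply the initial conditions: f(0) = 1/3 + C1 + C2 = 0 and f'(0) = -1/3 - 3*C2 + 5*C1 = 1. Solving gives C1 = 1/24, C2 = -3/8.

f = -3*exp(-3*x)/8 + exp(-x)/3 + exp(5*x)/24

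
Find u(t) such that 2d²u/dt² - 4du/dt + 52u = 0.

Divide through by 2: u'' - 2u' + 26u = 0.
Characteristic equation r² - 2r + 26 = 0 has discriminant (-2)² - 4·(26) = -100 < 0, so r = 1 ± 5i.
Hence u_h = C1*cos(5*t)*exp(t) + C2*exp(t)*sin(5*t).

u = C1*cos(5*t)*exp(t) + C2*exp(t)*sin(5*t)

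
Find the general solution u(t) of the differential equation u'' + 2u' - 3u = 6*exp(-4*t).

u = 6*exp(-4*t)/5 + C1*exp(t) + C2*exp(-3*t)

Characteristic equation r² + 2r - 3 = 0 factors as (r - 1)(r + 3) = 0, so r = 1, -3.
Hence u_h = C1*exp(t) + C2*exp(-3*t).
Try u_p = A*exp(-4*t). Substituting into the equation and dividing by exp(-4*t) gives A = 6/5, so u_p = 6*exp(-4*t)/5.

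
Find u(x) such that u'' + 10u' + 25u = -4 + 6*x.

Characteristic equation r² + 10r + 25 = 0 has discriminant (10)² - 4·(25) = 0, so r = -5 is a repeated root.
Hence u_h = (C1 + C2*x)*exp(-5*x).
For the particular solution try u_p = A0 + A1*x. Substituting and matching coefficients of each power of x gives A0 = -32/125, A1 = 6/25, so u_p = -32/125 + 6*x/25.

u = -32/125 + 6*x/25 + C1*exp(-5*x) + C2*x*exp(-5*x)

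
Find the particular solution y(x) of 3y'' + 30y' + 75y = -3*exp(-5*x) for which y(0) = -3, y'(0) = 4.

Divide through by 3: y'' + 10y' + 25y = -exp(-5*x).
Characteristic equation r² + 10r + 25 = 0 has discriminant (10)² - 4·(25) = 0, so r = -5 is a repeated root.
Hence y_h = (C1 + C2*x)*exp(-5*x).
Since exp(-5*x) solves the homogeneous equation (r = -5 is a root of multiplicity 2), multiply the trial by x^2. Try y_p = A*x^2*exp(-5*x). Substituting into the equation and dividing by exp(-5*x) gives A = -1/2, so y_p = -x^2*exp(-5*x)/2.
General solution: y = C1*exp(-5*x) - x^2*exp(-5*x)/2 + C2*x*exp(-5*x).
Apply the initial conditions: y(0) = C1 = -3 and y'(0) = C2 - 5*C1 = 4. Solving gives C1 = -3, C2 = -11.

y = -3*exp(-5*x) - 11*x*exp(-5*x) - x**2*exp(-5*x)/2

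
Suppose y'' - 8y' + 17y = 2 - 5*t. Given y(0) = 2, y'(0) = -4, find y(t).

y = -6/289 - 5*t/17 - 3407*exp(4*t)*sin(t)/289 + 584*cos(t)*exp(4*t)/289

Characteristic equation r² - 8r + 17 = 0 has discriminant (-8)² - 4·(17) = -4 < 0, so r = 4 ± i.
Hence y_h = C1*cos(t)*exp(4*t) + C2*exp(4*t)*sin(t).
For the particular solution try y_p = A0 + A1*t. Substituting and matching coefficients of each power of t gives A0 = -6/289, A1 = -5/17, so y_p = -6/289 - 5*t/17.
General solution: y = -6/289 - 5*t/17 + C1*cos(t)*exp(4*t) + C2*exp(4*t)*sin(t).
Apply the initial conditions: y(0) = -6/289 + C1 = 2 and y'(0) = -5/17 + C2 + 4*C1 = -4. Solving gives C1 = 584/289, C2 = -3407/289.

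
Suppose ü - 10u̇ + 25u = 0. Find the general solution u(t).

u = C1*exp(5*t) + C2*t*exp(5*t)

Characteristic equation r² - 10r + 25 = 0 has discriminant (-10)² - 4·(25) = 0, so r = 5 is a repeated root.
Hence u_h = (C1 + C2*t)*exp(5*t).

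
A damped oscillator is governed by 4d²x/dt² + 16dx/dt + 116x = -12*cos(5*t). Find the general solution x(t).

Divide through by 4: x'' + 4x' + 29x = -3*cos(5*t).
Characteristic equation r² + 4r + 29 = 0 has discriminant (4)² - 4·(29) = -100 < 0, so r = -2 ± 5i.
Hence x_h = C1*cos(5*t)*exp(-2*t) + C2*exp(-2*t)*sin(5*t).
Try x_p = A*cos(5*t) + B*sin(5*t). Substituting and equating the coefficients of cos(5t) and sin(5t) gives A = -3/104, B = -15/104, so x_p = -15*sin(5*t)/104 - 3*cos(5*t)/104.

x = -15*sin(5*t)/104 - 3*cos(5*t)/104 + C1*cos(5*t)*exp(-2*t) + C2*exp(-2*t)*sin(5*t)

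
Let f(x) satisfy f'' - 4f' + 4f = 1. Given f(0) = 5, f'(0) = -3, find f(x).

f = 1/4 + 19*exp(2*x)/4 - 25*x*exp(2*x)/2

Characteristic equation r² - 4r + 4 = 0 has discriminant (-4)² - 4·(4) = 0, so r = 2 is a repeated root.
Hence f_h = (C1 + C2*x)*exp(2*x).
For the particular solution try f_p = A0. Substituting and matching coefficients of each power of x gives A0 = 1/4, so f_p = 1/4.
General solution: f = 1/4 + C1*exp(2*x) + C2*x*exp(2*x).
Apply the initial conditions: f(0) = 1/4 + C1 = 5 and f'(0) = C2 + 2*C1 = -3. Solving gives C1 = 19/4, C2 = -25/2.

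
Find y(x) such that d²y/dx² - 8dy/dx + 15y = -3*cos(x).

y = -21*cos(x)/130 + 6*sin(x)/65 + C1*exp(5*x) + C2*exp(3*x)

Characteristic equation r² - 8r + 15 = 0 factors as (r - 5)(r - 3) = 0, so r = 5, 3.
Hence y_h = C1*exp(5*x) + C2*exp(3*x).
Try y_p = A*cos(x) + B*sin(x). Substituting and equating the coefficients of cos(x) and sin(x) gives A = -21/130, B = 6/65, so y_p = -21*cos(x)/130 + 6*sin(x)/65.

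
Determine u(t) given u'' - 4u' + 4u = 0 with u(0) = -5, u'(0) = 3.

Characteristic equation r² - 4r + 4 = 0 has discriminant (-4)² - 4·(4) = 0, so r = 2 is a repeated root.
Hence u_h = (C1 + C2*t)*exp(2*t).
Apply the initial conditions: u(0) = C1 = -5 and u'(0) = C2 + 2*C1 = 3. Solving gives C1 = -5, C2 = 13.

u = -5*exp(2*t) + 13*t*exp(2*t)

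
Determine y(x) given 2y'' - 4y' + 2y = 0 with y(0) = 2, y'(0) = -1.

y = 2*exp(x) - 3*x*exp(x)

Divide through by 2: y'' - 2y' + y = 0.
Characteristic equation r² - 2r + 1 = 0 has discriminant (-2)² - 4·(1) = 0, so r = 1 is a repeated root.
Hence y_h = (C1 + C2*x)*exp(x).
Apply the initial conditions: y(0) = C1 = 2 and y'(0) = C1 + C2 = -1. Solving gives C1 = 2, C2 = -3.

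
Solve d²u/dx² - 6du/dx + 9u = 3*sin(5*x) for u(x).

Characteristic equation r² - 6r + 9 = 0 has discriminant (-6)² - 4·(9) = 0, so r = 3 is a repeated root.
Hence u_h = (C1 + C2*x)*exp(3*x).
Try u_p = A*cos(5*x) + B*sin(5*x). Substituting and equating the coefficients of cos(5x) and sin(5x) gives A = 45/578, B = -12/289, so u_p = -12*sin(5*x)/289 + 45*cos(5*x)/578.

u = -12*sin(5*x)/289 + 45*cos(5*x)/578 + C1*exp(3*x) + C2*x*exp(3*x)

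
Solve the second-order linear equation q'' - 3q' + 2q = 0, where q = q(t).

q = C1*exp(2*t) + C2*exp(t)

Characteristic equation r² - 3r + 2 = 0 factors as (r - 2)(r - 1) = 0, so r = 2, 1.
Hence q_h = C1*exp(2*t) + C2*exp(t).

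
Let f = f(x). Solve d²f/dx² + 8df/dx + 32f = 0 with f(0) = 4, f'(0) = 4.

Characteristic equation r² + 8r + 32 = 0 has discriminant (8)² - 4·(32) = -64 < 0, so r = -4 ± 4i.
Hence f_h = C1*cos(4*x)*exp(-4*x) + C2*exp(-4*x)*sin(4*x).
Apply the initial conditions: f(0) = C1 = 4 and f'(0) = -4*C1 + 4*C2 = 4. Solving gives C1 = 4, C2 = 5.

f = 4*cos(4*x)*exp(-4*x) + 5*exp(-4*x)*sin(4*x)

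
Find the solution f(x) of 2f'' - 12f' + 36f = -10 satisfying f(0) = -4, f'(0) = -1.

f = -5/18 - 67*cos(3*x)*exp(3*x)/18 + 61*exp(3*x)*sin(3*x)/18

Divide through by 2: f'' - 6f' + 18f = -5.
Characteristic equation r² - 6r + 18 = 0 has discriminant (-6)² - 4·(18) = -36 < 0, so r = 3 ± 3i.
Hence f_h = C1*cos(3*x)*exp(3*x) + C2*exp(3*x)*sin(3*x).
For the particular solution try f_p = A0. Substituting and matching coefficients of each power of x gives A0 = -5/18, so f_p = -5/18.
General solution: f = -5/18 + C1*cos(3*x)*exp(3*x) + C2*exp(3*x)*sin(3*x).
Apply the initial conditions: f(0) = -5/18 + C1 = -4 and f'(0) = 3*C1 + 3*C2 = -1. Solving gives C1 = -67/18, C2 = 61/18.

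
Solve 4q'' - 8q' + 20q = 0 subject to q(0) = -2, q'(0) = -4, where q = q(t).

q = -exp(t)*sin(2*t) - 2*cos(2*t)*exp(t)

Divide through by 4: q'' - 2q' + 5q = 0.
Characteristic equation r² - 2r + 5 = 0 has discriminant (-2)² - 4·(5) = -16 < 0, so r = 1 ± 2i.
Hence q_h = C1*cos(2*t)*exp(t) + C2*exp(t)*sin(2*t).
Apply the initial conditions: q(0) = C1 = -2 and q'(0) = C1 + 2*C2 = -4. Solving gives C1 = -2, C2 = -1.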